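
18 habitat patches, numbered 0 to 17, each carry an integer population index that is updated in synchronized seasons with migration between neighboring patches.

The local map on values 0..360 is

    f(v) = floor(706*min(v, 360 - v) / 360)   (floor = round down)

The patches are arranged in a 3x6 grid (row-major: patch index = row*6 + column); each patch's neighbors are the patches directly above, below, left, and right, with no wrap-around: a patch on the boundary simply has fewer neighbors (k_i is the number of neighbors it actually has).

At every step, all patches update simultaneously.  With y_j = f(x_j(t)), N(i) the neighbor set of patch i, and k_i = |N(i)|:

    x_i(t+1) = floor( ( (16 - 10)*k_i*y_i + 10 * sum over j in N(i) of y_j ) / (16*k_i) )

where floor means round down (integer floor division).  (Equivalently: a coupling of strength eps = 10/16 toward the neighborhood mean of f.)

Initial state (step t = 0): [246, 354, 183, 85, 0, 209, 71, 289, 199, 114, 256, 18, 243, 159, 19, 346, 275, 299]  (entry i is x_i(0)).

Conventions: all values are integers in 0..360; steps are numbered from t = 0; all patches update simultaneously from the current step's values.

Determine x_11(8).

Simulating step by step:
t=0: [246, 354, 183, 85, 0, 209, 71, 289, 199, 114, 256, 18, 243, 159, 19, 346, 275, 299]
t=1: [130, 151, 232, 181, 138, 121, 175, 173, 234, 194, 142, 141, 226, 201, 149, 98, 134, 107]
t=2: [294, 286, 280, 307, 281, 259, 306, 314, 281, 288, 281, 254, 302, 302, 265, 255, 239, 246]
t=3: [126, 132, 142, 132, 152, 187, 108, 114, 147, 149, 173, 197, 110, 123, 168, 194, 210, 222]
t=4: [239, 252, 271, 277, 306, 319, 221, 239, 283, 298, 315, 317, 221, 250, 301, 312, 304, 292]
t=5: [239, 214, 174, 144, 108, 89, 257, 221, 157, 122, 98, 94, 254, 210, 138, 107, 106, 110]
t=6: [241, 284, 310, 270, 214, 188, 224, 272, 290, 244, 203, 190, 232, 266, 270, 227, 205, 202]
t=7: [217, 160, 133, 193, 278, 319, 236, 179, 156, 222, 294, 323, 234, 193, 187, 244, 296, 314]
t=8: [278, 303, 294, 266, 171, 102, 274, 317, 305, 255, 146, 89, 270, 317, 306, 238, 139, 95]

Answer: x_11(8) = 89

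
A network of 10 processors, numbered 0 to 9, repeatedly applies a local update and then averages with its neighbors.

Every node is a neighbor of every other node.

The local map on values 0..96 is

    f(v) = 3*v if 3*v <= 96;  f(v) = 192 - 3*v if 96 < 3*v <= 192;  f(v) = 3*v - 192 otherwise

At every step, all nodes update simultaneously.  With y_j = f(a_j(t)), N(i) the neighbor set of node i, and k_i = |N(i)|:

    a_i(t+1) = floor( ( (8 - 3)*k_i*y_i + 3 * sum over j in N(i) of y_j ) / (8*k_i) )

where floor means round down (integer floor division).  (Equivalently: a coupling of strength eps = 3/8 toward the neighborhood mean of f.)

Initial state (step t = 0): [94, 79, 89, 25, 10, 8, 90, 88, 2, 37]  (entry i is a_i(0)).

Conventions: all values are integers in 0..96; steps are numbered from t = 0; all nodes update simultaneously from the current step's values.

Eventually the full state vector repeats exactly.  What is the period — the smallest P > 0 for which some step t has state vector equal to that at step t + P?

Answer: 8
Key observation: The state at step 46, [55, 55, 55, 55, 76, 76, 55, 55, 55, 76], reappears at step 54 — and no state repeats earlier — so the cycle the system enters has period 8.

Derivation:
t=0: [94, 79, 89, 25, 10, 8, 90, 88, 2, 37]
t=1: [76, 50, 67, 67, 41, 38, 69, 66, 27, 71]
t=2: [36, 39, 20, 20, 55, 60, 24, 18, 62, 27]
t=3: [71, 65, 57, 57, 37, 29, 64, 53, 25, 69]
t=4: [27, 16, 27, 27, 62, 65, 14, 34, 58, 23]
t=5: [68, 49, 68, 68, 25, 23, 46, 74, 32, 61]
t=6: [24, 43, 24, 24, 61, 57, 48, 34, 73, 22]
t=7: [64, 59, 64, 64, 27, 34, 50, 75, 38, 61]
t=8: [14, 23, 14, 14, 61, 67, 39, 33, 60, 19]
t=9: [43, 59, 43, 43, 24, 24, 62, 73, 25, 52]
t=10: [57, 29, 57, 57, 62, 62, 24, 36, 64, 41]
t=11: [28, 66, 28, 28, 19, 19, 58, 65, 16, 56]
t=12: [68, 22, 68, 68, 52, 52, 29, 21, 47, 33]
t=13: [26, 58, 26, 26, 40, 40, 70, 56, 49, 73]
t=14: [66, 31, 66, 66, 63, 63, 31, 35, 47, 37]
t=15: [21, 72, 21, 21, 19, 19, 72, 68, 47, 65]
t=16: [54, 31, 54, 54, 50, 50, 31, 24, 47, 19]
t=17: [40, 76, 40, 40, 47, 47, 76, 64, 52, 55]
t=18: [60, 39, 60, 60, 48, 48, 39, 18, 39, 34]
t=19: [27, 64, 27, 27, 48, 48, 64, 52, 64, 73]
t=20: [64, 16, 64, 64, 44, 44, 16, 37, 16, 32]
t=21: [18, 46, 18, 18, 53, 53, 46, 65, 46, 74]
t=22: [49, 49, 49, 49, 36, 36, 49, 19, 49, 35]
t=23: [50, 50, 50, 50, 73, 73, 50, 57, 50, 75]
t=24: [39, 39, 39, 39, 30, 30, 39, 27, 39, 34]
t=25: [77, 77, 77, 77, 85, 85, 77, 80, 77, 85]
t=26: [42, 42, 42, 42, 56, 56, 42, 47, 42, 56]
t=27: [60, 60, 60, 60, 35, 35, 60, 51, 60, 35]
t=28: [22, 22, 22, 22, 66, 66, 22, 38, 22, 66]
t=29: [59, 59, 59, 59, 24, 24, 59, 66, 59, 24]
t=30: [21, 21, 21, 21, 55, 55, 21, 16, 21, 55]
t=31: [57, 57, 57, 57, 36, 36, 57, 49, 57, 36]
t=32: [29, 29, 29, 29, 66, 66, 29, 43, 29, 66]
t=33: [75, 75, 75, 75, 28, 28, 75, 61, 75, 28]
t=34: [38, 38, 38, 38, 68, 68, 38, 24, 38, 68]
t=35: [69, 69, 69, 69, 31, 31, 69, 66, 69, 31]
t=36: [24, 24, 24, 24, 69, 69, 24, 19, 24, 69]
t=37: [64, 64, 64, 64, 31, 31, 64, 55, 64, 31]
t=38: [12, 12, 12, 12, 67, 67, 12, 28, 12, 67]
t=39: [34, 34, 34, 34, 18, 18, 34, 62, 34, 18]
t=40: [82, 82, 82, 82, 61, 61, 82, 33, 82, 61]
t=41: [50, 50, 50, 50, 23, 23, 50, 72, 50, 23]
t=42: [44, 44, 44, 44, 60, 60, 44, 34, 44, 60]
t=43: [55, 55, 55, 55, 27, 27, 55, 72, 55, 27]
t=44: [33, 33, 33, 33, 65, 65, 33, 31, 33, 65]
t=45: [81, 81, 81, 81, 29, 29, 81, 81, 81, 29]
t=46: [55, 55, 55, 55, 76, 76, 55, 55, 55, 76]
t=47: [28, 28, 28, 28, 33, 33, 28, 28, 28, 33]
t=48: [85, 85, 85, 85, 90, 90, 85, 85, 85, 90]
t=49: [64, 64, 64, 64, 73, 73, 64, 64, 64, 73]
t=50: [3, 3, 3, 3, 19, 19, 3, 3, 3, 19]
t=51: [15, 15, 15, 15, 43, 43, 15, 15, 15, 43]
t=52: [47, 47, 47, 47, 57, 57, 47, 47, 47, 57]
t=53: [47, 47, 47, 47, 29, 29, 47, 47, 47, 29]
t=54: [55, 55, 55, 55, 76, 76, 55, 55, 55, 76]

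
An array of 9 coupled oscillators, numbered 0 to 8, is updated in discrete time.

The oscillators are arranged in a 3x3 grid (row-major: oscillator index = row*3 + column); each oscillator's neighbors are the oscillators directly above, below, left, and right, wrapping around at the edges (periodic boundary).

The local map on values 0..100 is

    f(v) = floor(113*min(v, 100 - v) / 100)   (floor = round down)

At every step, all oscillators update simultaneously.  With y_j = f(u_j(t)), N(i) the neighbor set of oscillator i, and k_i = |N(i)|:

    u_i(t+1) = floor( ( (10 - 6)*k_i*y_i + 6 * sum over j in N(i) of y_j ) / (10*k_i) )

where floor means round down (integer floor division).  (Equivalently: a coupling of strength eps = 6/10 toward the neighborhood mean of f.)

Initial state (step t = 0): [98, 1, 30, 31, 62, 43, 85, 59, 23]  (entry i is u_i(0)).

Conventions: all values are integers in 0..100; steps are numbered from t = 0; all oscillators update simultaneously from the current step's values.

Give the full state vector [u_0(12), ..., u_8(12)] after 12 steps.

Answer: [55, 55, 55, 55, 55, 55, 55, 55, 55]

Derivation:
t=0: [98, 1, 30, 31, 62, 43, 85, 59, 23]
t=1: [13, 18, 24, 30, 36, 39, 22, 31, 31]
t=2: [21, 25, 27, 31, 35, 37, 27, 31, 33]
t=3: [27, 30, 31, 33, 36, 37, 31, 34, 35]
t=4: [33, 34, 35, 36, 38, 39, 35, 37, 37]
t=5: [38, 39, 39, 40, 41, 41, 39, 40, 40]
t=6: [43, 44, 44, 44, 45, 45, 44, 44, 44]
t=7: [48, 49, 49, 49, 49, 49, 48, 49, 49]
t=8: [54, 54, 54, 54, 55, 55, 54, 54, 54]
t=9: [51, 50, 50, 50, 50, 50, 51, 50, 50]
t=10: [55, 55, 55, 55, 56, 56, 55, 55, 55]
t=11: [50, 49, 49, 49, 49, 49, 50, 49, 49]
t=12: [55, 55, 55, 55, 55, 55, 55, 55, 55]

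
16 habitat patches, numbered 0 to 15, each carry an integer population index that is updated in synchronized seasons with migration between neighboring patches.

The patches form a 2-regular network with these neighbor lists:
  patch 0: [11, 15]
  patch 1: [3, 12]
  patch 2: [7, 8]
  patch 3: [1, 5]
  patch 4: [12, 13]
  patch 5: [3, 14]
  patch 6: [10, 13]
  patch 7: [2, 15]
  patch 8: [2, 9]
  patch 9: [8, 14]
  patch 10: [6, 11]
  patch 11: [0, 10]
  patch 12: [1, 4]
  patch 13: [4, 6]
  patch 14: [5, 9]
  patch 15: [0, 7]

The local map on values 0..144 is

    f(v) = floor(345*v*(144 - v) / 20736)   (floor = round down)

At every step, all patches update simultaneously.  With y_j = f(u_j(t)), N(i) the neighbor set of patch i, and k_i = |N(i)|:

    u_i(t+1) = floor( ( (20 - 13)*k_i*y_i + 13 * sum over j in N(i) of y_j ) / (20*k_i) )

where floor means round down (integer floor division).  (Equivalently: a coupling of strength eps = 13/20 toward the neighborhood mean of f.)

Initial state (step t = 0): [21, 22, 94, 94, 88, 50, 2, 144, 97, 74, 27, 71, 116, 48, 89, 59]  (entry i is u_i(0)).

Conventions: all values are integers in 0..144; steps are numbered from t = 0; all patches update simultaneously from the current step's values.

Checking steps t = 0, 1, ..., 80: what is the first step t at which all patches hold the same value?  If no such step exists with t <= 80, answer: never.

Simulating step by step:
t=0: [21, 22, 94, 94, 88, 50, 2, 144, 97, 74, 27, 71, 116, 48, 89, 59]  (not all equal)
t=1: [69, 58, 51, 66, 70, 78, 43, 52, 79, 80, 47, 60, 59, 54, 81, 42]  (not all equal)
t=2: [80, 83, 80, 84, 83, 84, 75, 76, 82, 84, 76, 81, 83, 79, 84, 78]  (not all equal)
t=3: [84, 83, 84, 83, 84, 83, 85, 85, 84, 83, 85, 84, 84, 85, 83, 85]  (not all equal)
t=4: [83, 83, 83, 84, 83, 84, 83, 83, 83, 83, 83, 83, 83, 83, 84, 83]  (not all equal)
t=5: [84, 83, 84, 83, 84, 83, 84, 84, 84, 83, 84, 84, 84, 84, 83, 84]  (not all equal)
t=6: [83, 83, 83, 84, 83, 84, 83, 83, 83, 83, 83, 83, 83, 83, 84, 83]  (not all equal)

Answer: never
Key observation: The state at step 4 reappears at step 6 — the system is in a cycle of period 2 from step 4 on.  No step 0..6 is synchronized, and the cycle repeats forever, so no step up to 80 (or ever) has all patches equal.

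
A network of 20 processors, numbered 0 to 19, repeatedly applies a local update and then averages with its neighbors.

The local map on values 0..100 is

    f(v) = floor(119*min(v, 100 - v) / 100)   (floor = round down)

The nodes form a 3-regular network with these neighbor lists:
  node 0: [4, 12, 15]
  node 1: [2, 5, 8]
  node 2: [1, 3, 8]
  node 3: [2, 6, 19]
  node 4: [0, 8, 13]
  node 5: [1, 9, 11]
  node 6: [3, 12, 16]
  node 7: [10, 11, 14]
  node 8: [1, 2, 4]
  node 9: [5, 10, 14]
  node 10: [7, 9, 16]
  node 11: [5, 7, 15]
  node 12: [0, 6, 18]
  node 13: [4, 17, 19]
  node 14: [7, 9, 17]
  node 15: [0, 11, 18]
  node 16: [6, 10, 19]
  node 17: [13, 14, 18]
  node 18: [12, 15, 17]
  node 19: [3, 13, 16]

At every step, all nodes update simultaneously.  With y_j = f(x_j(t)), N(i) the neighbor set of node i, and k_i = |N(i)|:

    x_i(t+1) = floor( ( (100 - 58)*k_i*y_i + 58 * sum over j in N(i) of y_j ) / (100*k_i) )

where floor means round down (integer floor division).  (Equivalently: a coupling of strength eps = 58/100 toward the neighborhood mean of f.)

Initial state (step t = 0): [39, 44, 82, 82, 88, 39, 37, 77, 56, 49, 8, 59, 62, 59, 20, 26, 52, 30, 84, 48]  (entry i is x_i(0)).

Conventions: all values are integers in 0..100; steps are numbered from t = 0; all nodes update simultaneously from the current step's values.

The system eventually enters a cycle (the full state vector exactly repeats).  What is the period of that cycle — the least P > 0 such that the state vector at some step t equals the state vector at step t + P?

Answer: 2
Key observation: The state at step 12, [58, 58, 58, 58, 58, 58, 58, 58, 58, 58, 58, 58, 58, 58, 58, 58, 58, 58, 58, 58], reappears at step 14 — and no state repeats earlier — so the cycle the system enters has period 2.

Derivation:
t=0: [39, 44, 82, 82, 88, 39, 37, 77, 56, 49, 8, 59, 62, 59, 20, 26, 52, 30, 84, 48]
t=1: [36, 44, 32, 32, 34, 49, 42, 26, 38, 39, 31, 40, 39, 40, 32, 34, 45, 32, 29, 48]
t=2: [42, 49, 42, 43, 42, 52, 47, 35, 44, 44, 40, 44, 43, 45, 38, 40, 49, 38, 38, 50]
t=3: [49, 54, 51, 52, 50, 55, 54, 45, 52, 50, 48, 49, 50, 51, 45, 47, 55, 46, 46, 56]
t=4: [57, 55, 56, 55, 58, 55, 55, 54, 57, 56, 55, 55, 56, 56, 54, 55, 53, 54, 55, 54]
t=5: [51, 52, 52, 53, 50, 52, 53, 53, 51, 52, 53, 53, 52, 52, 53, 52, 54, 53, 53, 53]
t=6: [57, 57, 56, 55, 58, 56, 55, 55, 57, 56, 55, 55, 56, 56, 55, 56, 54, 55, 55, 55]
t=7: [51, 51, 51, 52, 50, 52, 53, 53, 50, 52, 53, 52, 52, 51, 52, 52, 53, 52, 52, 53]
t=8: [57, 58, 58, 56, 58, 57, 55, 55, 58, 56, 55, 56, 56, 57, 56, 57, 55, 57, 57, 55]
t=9: [50, 49, 49, 51, 49, 51, 52, 52, 49, 52, 52, 51, 51, 51, 52, 51, 53, 51, 51, 52]
t=10: [58, 58, 58, 57, 58, 57, 57, 57, 58, 57, 56, 57, 58, 57, 57, 58, 56, 57, 58, 57]
t=11: [49, 49, 49, 50, 49, 50, 50, 51, 49, 51, 51, 50, 49, 50, 51, 49, 51, 50, 49, 51]
t=12: [58, 58, 58, 58, 58, 58, 58, 58, 58, 58, 58, 58, 58, 58, 58, 58, 58, 58, 58, 58]
t=13: [49, 49, 49, 49, 49, 49, 49, 49, 49, 49, 49, 49, 49, 49, 49, 49, 49, 49, 49, 49]
t=14: [58, 58, 58, 58, 58, 58, 58, 58, 58, 58, 58, 58, 58, 58, 58, 58, 58, 58, 58, 58]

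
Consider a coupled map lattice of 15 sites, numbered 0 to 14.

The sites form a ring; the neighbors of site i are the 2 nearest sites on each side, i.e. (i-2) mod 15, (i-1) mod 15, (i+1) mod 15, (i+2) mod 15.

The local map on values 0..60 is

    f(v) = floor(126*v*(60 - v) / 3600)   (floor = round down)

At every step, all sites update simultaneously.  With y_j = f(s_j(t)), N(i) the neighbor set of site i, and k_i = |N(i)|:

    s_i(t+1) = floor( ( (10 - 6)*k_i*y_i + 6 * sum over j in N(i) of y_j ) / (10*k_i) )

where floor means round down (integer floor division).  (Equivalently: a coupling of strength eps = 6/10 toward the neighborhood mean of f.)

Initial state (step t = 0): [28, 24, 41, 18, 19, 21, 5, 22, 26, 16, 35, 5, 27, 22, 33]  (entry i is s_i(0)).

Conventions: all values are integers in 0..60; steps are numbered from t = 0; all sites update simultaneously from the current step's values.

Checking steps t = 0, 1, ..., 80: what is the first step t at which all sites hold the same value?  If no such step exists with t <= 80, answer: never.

Simulating step by step:
t=0: [28, 24, 41, 18, 19, 21, 5, 22, 26, 16, 35, 5, 27, 22, 33]  (not all equal)
t=1: [29, 29, 27, 27, 24, 24, 20, 25, 25, 24, 26, 20, 27, 26, 30]  (not all equal)
t=2: [30, 31, 30, 30, 30, 29, 29, 29, 29, 29, 29, 29, 30, 30, 30]  (not all equal)
t=3: [31, 31, 31, 31, 31, 31, 31, 31, 31, 31, 31, 31, 31, 31, 31]  (all equal)

Answer: 3
Key observation: Synchronization is absorbing here: once all sites are equal they stay equal, and step 3 is the first all-equal step.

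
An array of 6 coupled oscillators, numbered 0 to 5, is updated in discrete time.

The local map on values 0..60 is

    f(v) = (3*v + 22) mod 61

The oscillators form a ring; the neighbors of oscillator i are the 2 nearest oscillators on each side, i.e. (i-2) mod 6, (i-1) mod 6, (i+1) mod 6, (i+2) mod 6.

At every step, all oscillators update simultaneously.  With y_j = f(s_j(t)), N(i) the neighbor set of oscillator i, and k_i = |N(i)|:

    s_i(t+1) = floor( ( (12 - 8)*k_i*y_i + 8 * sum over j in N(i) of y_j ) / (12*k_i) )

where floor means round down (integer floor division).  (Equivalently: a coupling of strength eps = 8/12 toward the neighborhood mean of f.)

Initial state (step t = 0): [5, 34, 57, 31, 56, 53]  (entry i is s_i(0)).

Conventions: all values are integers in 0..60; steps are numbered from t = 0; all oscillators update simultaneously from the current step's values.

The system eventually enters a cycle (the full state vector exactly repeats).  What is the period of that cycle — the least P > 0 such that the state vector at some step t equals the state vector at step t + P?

Answer: 10
Key observation: The state at step 29, [32, 32, 35, 35, 35, 32], reappears at step 39 — and no state repeats earlier — so the cycle the system enters has period 10.

Derivation:
t=0: [5, 34, 57, 31, 56, 53]
t=1: [25, 27, 20, 31, 29, 36]
t=2: [31, 33, 37, 37, 35, 32]
t=3: [40, 42, 25, 25, 23, 40]
t=4: [25, 27, 30, 30, 28, 25]
t=5: [41, 43, 46, 46, 44, 41]
t=6: [28, 30, 33, 33, 31, 28]
t=7: [50, 52, 55, 55, 53, 50]
t=8: [44, 36, 29, 29, 37, 44]
t=9: [27, 29, 32, 32, 30, 27]
t=10: [47, 49, 52, 52, 50, 47]
t=11: [46, 48, 51, 51, 49, 46]
t=12: [43, 45, 48, 48, 46, 43]
t=13: [34, 36, 39, 39, 37, 34]
t=14: [7, 9, 12, 12, 10, 7]
t=15: [48, 50, 53, 53, 51, 48]
t=16: [49, 51, 54, 54, 52, 49]
t=17: [41, 33, 26, 26, 34, 41]
t=18: [28, 40, 33, 33, 21, 28]
t=19: [39, 41, 44, 44, 43, 39]
t=20: [22, 24, 27, 27, 26, 22]
t=21: [32, 34, 37, 37, 36, 32]
t=22: [32, 23, 16, 16, 25, 32]
t=23: [41, 32, 25, 25, 34, 41]
t=24: [27, 38, 31, 31, 20, 27]
t=25: [35, 36, 39, 39, 39, 35]
t=26: [9, 10, 13, 13, 13, 9]
t=27: [33, 33, 16, 16, 16, 33]
t=28: [43, 43, 26, 26, 26, 43]
t=29: [32, 32, 35, 35, 35, 32]
t=30: [39, 39, 22, 22, 22, 39]
t=31: [20, 20, 23, 23, 23, 20]
t=32: [24, 24, 27, 27, 27, 24]
t=33: [36, 36, 39, 39, 39, 36]
t=34: [11, 11, 14, 14, 14, 11]
t=35: [37, 37, 20, 20, 20, 37]
t=36: [14, 14, 17, 17, 17, 14]
t=37: [6, 6, 9, 9, 9, 6]
t=38: [43, 43, 46, 46, 46, 43]
t=39: [32, 32, 35, 35, 35, 32]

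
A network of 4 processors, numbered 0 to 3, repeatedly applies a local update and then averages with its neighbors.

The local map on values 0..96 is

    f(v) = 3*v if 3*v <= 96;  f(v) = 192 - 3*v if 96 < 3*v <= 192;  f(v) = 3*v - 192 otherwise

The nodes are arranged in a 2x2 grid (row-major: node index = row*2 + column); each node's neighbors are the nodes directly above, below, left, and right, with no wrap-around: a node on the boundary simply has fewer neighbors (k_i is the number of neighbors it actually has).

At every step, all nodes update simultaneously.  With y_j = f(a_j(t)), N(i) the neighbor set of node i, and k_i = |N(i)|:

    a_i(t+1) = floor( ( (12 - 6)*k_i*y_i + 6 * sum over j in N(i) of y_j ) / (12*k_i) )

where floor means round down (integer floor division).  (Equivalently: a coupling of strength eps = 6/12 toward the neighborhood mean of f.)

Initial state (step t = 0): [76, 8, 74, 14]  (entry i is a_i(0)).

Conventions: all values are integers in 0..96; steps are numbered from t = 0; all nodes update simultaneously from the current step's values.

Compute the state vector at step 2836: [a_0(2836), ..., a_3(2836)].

Answer: [49, 49, 76, 76]
Key observation: The state at step 15, [12, 12, 30, 30], reappears at step 21: the system is in a cycle of period 6 from step 15 on.  Therefore the state at step 2836 equals the state at step 15 + ((2836 - 15) mod 6) = 16, which is [49, 49, 76, 76].

Derivation:
t=0: [76, 8, 74, 14]
t=1: [31, 31, 34, 34]
t=2: [92, 92, 90, 90]
t=3: [82, 82, 79, 79]
t=4: [51, 51, 47, 47]
t=5: [42, 42, 48, 48]
t=6: [61, 61, 52, 52]
t=7: [15, 15, 29, 29]
t=8: [55, 55, 76, 76]
t=9: [29, 29, 33, 33]
t=10: [88, 88, 91, 91]
t=11: [74, 74, 78, 78]
t=12: [33, 33, 39, 39]
t=13: [88, 88, 79, 79]
t=14: [65, 65, 51, 51]
t=15: [12, 12, 30, 30]
t=16: [49, 49, 76, 76]
t=17: [42, 42, 38, 38]
t=18: [69, 69, 75, 75]
t=19: [19, 19, 28, 28]
t=20: [63, 63, 77, 77]
t=21: [12, 12, 30, 30]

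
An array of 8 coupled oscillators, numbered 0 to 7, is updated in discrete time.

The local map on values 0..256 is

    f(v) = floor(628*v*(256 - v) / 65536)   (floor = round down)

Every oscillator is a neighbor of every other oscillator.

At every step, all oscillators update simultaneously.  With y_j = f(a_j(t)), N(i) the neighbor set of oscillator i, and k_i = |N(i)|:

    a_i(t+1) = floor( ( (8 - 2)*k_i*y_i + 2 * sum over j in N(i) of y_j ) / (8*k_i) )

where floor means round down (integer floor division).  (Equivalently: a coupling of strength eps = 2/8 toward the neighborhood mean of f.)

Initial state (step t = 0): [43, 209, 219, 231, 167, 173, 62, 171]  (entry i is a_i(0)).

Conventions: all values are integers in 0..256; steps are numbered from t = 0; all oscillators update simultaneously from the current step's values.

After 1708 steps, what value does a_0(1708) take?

Answer: a_0(1708) = 151
Key observation: The state at step 5, [151, 151, 151, 151, 151, 151, 151, 151], reappears at step 6: the system is in a cycle of period 1 from step 5 on.  Therefore the state at step 1708 equals the state at step 5 + ((1708 - 5) mod 1) = 5, which is [151, 151, 151, 151, 151, 151, 151, 151].

Derivation:
t=0: [43, 209, 219, 231, 167, 173, 62, 171]
t=1: [92, 97, 85, 69, 131, 128, 112, 129]
t=2: [144, 147, 141, 129, 153, 154, 152, 153]
t=3: [153, 152, 154, 155, 151, 150, 151, 151]
t=4: [150, 150, 150, 150, 150, 151, 150, 150]
t=5: [151, 151, 151, 151, 151, 151, 151, 151]
t=6: [151, 151, 151, 151, 151, 151, 151, 151]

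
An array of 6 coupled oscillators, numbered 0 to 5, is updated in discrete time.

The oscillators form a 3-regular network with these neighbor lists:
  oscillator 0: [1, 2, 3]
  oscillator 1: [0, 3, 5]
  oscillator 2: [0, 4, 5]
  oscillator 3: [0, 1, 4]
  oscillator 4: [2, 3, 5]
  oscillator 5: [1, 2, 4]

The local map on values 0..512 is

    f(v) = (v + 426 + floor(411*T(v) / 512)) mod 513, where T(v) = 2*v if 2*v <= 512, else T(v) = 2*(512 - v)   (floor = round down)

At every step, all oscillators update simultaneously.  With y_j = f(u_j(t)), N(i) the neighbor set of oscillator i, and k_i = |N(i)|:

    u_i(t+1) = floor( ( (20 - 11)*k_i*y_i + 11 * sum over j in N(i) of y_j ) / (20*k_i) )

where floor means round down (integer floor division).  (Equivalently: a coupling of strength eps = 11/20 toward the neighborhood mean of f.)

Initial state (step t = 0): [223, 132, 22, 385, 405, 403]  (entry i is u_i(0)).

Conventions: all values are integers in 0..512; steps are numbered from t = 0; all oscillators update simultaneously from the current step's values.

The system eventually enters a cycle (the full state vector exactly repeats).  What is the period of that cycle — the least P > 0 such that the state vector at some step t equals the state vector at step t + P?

Simulating step by step:
t=0: [223, 132, 22, 385, 405, 403]
t=1: [449, 387, 487, 452, 490, 445]
t=2: [465, 479, 448, 464, 447, 461]
t=3: [453, 449, 459, 453, 460, 456]
t=4: [460, 460, 457, 459, 457, 458]
t=5: [456, 456, 457, 456, 457, 457]
t=6: [458, 458, 458, 458, 458, 458]
t=7: [457, 457, 457, 457, 457, 457]
t=8: [458, 458, 458, 458, 458, 458]

Answer: 2
Key observation: The state at step 6, [458, 458, 458, 458, 458, 458], reappears at step 8 — and no state repeats earlier — so the cycle the system enters has period 2.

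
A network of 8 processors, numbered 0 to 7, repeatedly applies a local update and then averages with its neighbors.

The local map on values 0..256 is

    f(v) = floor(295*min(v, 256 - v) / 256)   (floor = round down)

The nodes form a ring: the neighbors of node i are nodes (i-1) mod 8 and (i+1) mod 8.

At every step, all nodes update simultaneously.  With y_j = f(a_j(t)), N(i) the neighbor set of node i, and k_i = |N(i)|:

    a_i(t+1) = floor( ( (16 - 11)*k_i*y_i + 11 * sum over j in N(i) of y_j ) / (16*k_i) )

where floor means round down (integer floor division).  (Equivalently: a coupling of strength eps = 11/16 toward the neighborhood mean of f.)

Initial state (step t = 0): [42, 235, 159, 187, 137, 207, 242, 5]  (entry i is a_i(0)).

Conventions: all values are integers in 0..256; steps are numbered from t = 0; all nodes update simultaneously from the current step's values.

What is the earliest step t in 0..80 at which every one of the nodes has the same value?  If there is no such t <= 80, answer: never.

Simulating step by step:
t=0: [42, 235, 159, 187, 137, 207, 242, 5]  (not all equal)
t=1: [24, 62, 70, 109, 89, 70, 25, 23]  (not all equal)
t=2: [41, 58, 92, 101, 102, 69, 45, 27]  (not all equal)
t=3: [48, 73, 95, 112, 103, 82, 53, 43]  (not all equal)
t=4: [62, 82, 107, 118, 113, 90, 68, 55]  (not all equal)
t=5: [76, 96, 117, 129, 122, 103, 81, 70]  (not all equal)
t=6: [92, 110, 129, 139, 134, 116, 97, 86]  (not all equal)
t=7: [110, 126, 135, 140, 135, 127, 114, 105]  (not all equal)
t=8: [130, 136, 139, 137, 139, 138, 132, 125]  (not all equal)
t=9: [142, 139, 136, 134, 135, 137, 140, 143]  (not all equal)
t=10: [131, 134, 137, 138, 138, 136, 133, 131]  (not all equal)
t=11: [142, 140, 137, 135, 136, 138, 141, 142]  (not all equal)
t=12: [131, 133, 136, 137, 137, 135, 132, 131]  (not all equal)
t=13: [142, 141, 138, 137, 137, 139, 141, 143]  (not all equal)
t=14: [131, 132, 134, 136, 135, 134, 132, 131]  (not all equal)
t=15: [143, 142, 140, 139, 139, 140, 142, 143]  (not all equal)
t=16: [130, 131, 132, 133, 133, 132, 131, 130]  (not all equal)
t=17: [144, 143, 142, 141, 141, 142, 143, 144]  (not all equal)
t=18: [129, 130, 131, 131, 131, 131, 130, 129]  (not all equal)
t=19: [145, 145, 144, 144, 144, 144, 145, 145]  (not all equal)
t=20: [127, 127, 128, 129, 129, 128, 127, 127]  (not all equal)
t=21: [146, 146, 146, 146, 146, 146, 146, 146]  (all equal)

Answer: 21
Key observation: Synchronization is absorbing here: once all nodes are equal they stay equal, and step 21 is the first all-equal step.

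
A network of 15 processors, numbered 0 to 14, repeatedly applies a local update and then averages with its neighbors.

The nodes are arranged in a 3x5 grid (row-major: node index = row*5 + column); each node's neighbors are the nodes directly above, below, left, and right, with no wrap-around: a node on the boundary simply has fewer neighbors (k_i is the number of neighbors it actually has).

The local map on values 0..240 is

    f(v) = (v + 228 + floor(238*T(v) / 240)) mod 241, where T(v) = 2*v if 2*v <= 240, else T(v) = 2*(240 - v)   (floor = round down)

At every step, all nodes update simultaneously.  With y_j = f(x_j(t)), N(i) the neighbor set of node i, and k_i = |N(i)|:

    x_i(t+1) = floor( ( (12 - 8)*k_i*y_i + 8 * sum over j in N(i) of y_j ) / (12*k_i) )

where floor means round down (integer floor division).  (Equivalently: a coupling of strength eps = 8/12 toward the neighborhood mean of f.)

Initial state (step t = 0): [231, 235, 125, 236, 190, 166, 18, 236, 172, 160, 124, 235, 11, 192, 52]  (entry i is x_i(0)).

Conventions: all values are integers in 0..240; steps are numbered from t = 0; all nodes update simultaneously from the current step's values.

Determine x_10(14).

Answer: x_10(14) = 79

Derivation:
t=0: [231, 235, 125, 236, 190, 166, 18, 236, 172, 160, 124, 235, 11, 192, 52]
t=1: [174, 160, 186, 118, 109, 102, 138, 111, 110, 72, 129, 112, 116, 58, 79]
t=2: [54, 60, 66, 73, 123, 68, 73, 74, 114, 148, 75, 87, 101, 139, 194]
t=3: [167, 174, 189, 150, 127, 187, 162, 155, 124, 73, 134, 104, 81, 64, 64]
t=4: [48, 51, 54, 76, 125, 59, 56, 94, 120, 151, 61, 103, 143, 171, 186]
t=5: [144, 142, 133, 149, 128, 154, 114, 89, 95, 78, 128, 107, 56, 67, 55]
t=6: [77, 84, 67, 73, 130, 81, 66, 63, 91, 134, 77, 96, 109, 136, 185]
t=7: [227, 209, 198, 134, 129, 212, 172, 134, 98, 63, 158, 115, 89, 57, 72]
t=8: [89, 76, 52, 65, 119, 83, 52, 51, 97, 132, 56, 58, 78, 107, 177]
t=9: [152, 136, 165, 121, 124, 146, 171, 136, 91, 71, 182, 167, 153, 88, 68]
t=10: [79, 70, 81, 73, 133, 63, 69, 62, 71, 134, 59, 56, 57, 64, 131]
t=11: [197, 207, 202, 182, 128, 186, 179, 186, 173, 114, 163, 165, 163, 158, 120]
t=12: [28, 27, 29, 52, 75, 42, 40, 43, 56, 84, 53, 56, 56, 70, 85]
t=13: [83, 77, 96, 144, 196, 108, 110, 119, 166, 213, 137, 141, 154, 186, 224]
t=14: [172, 147, 98, 53, 40, 110, 102, 72, 58, 23, 79, 79, 72, 41, 17]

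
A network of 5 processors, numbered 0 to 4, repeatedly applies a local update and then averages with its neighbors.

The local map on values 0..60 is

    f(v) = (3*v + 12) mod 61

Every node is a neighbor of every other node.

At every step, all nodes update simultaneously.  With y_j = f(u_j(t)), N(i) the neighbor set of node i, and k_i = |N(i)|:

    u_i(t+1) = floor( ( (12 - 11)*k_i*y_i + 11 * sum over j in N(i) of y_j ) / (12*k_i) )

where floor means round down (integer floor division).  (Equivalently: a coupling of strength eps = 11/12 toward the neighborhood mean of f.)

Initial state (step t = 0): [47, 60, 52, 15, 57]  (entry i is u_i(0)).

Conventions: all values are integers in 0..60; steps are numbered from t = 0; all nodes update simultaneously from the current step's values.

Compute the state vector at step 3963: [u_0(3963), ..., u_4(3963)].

Simulating step by step:
t=0: [47, 60, 52, 15, 57]
t=1: [28, 31, 26, 24, 32]
t=2: [35, 34, 36, 37, 33]
t=3: [42, 42, 41, 50, 42]
t=4: [20, 20, 21, 17, 20]
t=5: [9, 9, 9, 10, 9]
t=6: [39, 39, 39, 39, 39]
t=7: [7, 7, 7, 7, 7]
t=8: [33, 33, 33, 33, 33]
t=9: [50, 50, 50, 50, 50]
t=10: [40, 40, 40, 40, 40]
t=11: [10, 10, 10, 10, 10]
t=12: [42, 42, 42, 42, 42]
t=13: [16, 16, 16, 16, 16]
t=14: [60, 60, 60, 60, 60]
t=15: [9, 9, 9, 9, 9]
t=16: [39, 39, 39, 39, 39]

Answer: [16, 16, 16, 16, 16]
Key observation: The state at step 6, [39, 39, 39, 39, 39], reappears at step 16: the system is in a cycle of period 10 from step 6 on.  Therefore the state at step 3963 equals the state at step 6 + ((3963 - 6) mod 10) = 13, which is [16, 16, 16, 16, 16].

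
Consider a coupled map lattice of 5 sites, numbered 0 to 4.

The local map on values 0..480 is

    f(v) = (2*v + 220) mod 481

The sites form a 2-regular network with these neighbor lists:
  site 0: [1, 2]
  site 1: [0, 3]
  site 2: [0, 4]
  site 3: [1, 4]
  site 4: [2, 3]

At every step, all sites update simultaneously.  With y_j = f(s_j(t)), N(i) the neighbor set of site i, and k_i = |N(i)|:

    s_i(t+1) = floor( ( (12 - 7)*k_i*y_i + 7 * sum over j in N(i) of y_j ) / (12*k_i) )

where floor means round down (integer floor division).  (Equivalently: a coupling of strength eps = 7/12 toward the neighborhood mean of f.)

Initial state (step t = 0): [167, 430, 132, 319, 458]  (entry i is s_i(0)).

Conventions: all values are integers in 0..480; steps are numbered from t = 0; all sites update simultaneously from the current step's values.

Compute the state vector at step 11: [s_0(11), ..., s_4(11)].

Answer: [329, 273, 353, 246, 311]

Derivation:
t=0: [167, 430, 132, 319, 458]
t=1: [65, 180, 73, 242, 183]
t=2: [281, 208, 285, 152, 215]
t=3: [260, 164, 265, 112, 173]
t=4: [205, 232, 212, 229, 243]
t=5: [168, 185, 177, 206, 198]
t=6: [90, 111, 100, 134, 127]
t=7: [418, 302, 429, 270, 322]
t=8: [173, 251, 187, 328, 274]
t=9: [138, 240, 155, 318, 267]
t=10: [84, 205, 104, 299, 237]
t=11: [329, 273, 353, 246, 311]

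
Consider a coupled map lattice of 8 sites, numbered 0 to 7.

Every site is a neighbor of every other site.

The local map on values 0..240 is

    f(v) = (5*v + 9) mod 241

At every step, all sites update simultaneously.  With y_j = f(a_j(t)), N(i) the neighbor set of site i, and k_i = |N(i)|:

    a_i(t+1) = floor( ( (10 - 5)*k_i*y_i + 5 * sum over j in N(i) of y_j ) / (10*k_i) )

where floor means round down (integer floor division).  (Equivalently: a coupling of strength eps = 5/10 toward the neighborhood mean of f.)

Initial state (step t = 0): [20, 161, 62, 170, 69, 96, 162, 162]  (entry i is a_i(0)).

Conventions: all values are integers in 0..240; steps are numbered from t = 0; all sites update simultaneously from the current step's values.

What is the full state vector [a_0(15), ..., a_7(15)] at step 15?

Simulating step by step:
t=0: [20, 161, 62, 170, 69, 96, 162, 162]
t=1: [98, 90, 85, 110, 100, 54, 93, 93]
t=2: [81, 167, 156, 107, 85, 90, 173, 173]
t=3: [155, 132, 109, 107, 163, 174, 145, 145]
t=4: [73, 127, 78, 73, 90, 114, 51, 51]
t=5: [124, 137, 135, 124, 161, 109, 77, 77]
t=6: [147, 174, 170, 147, 123, 114, 149, 149]
t=7: [54, 112, 103, 54, 106, 86, 58, 58]
t=8: [57, 78, 59, 57, 65, 126, 66, 66]
t=9: [77, 122, 82, 77, 95, 122, 97, 97]
t=10: [121, 114, 132, 121, 56, 114, 61, 61]
t=11: [116, 101, 140, 116, 80, 101, 91, 91]
t=12: [125, 93, 177, 125, 151, 93, 175, 175]
t=13: [158, 193, 166, 158, 110, 193, 162, 162]
t=14: [72, 44, 89, 72, 72, 44, 80, 80]
t=15: [154, 197, 190, 154, 154, 197, 171, 171]

Answer: [154, 197, 190, 154, 154, 197, 171, 171]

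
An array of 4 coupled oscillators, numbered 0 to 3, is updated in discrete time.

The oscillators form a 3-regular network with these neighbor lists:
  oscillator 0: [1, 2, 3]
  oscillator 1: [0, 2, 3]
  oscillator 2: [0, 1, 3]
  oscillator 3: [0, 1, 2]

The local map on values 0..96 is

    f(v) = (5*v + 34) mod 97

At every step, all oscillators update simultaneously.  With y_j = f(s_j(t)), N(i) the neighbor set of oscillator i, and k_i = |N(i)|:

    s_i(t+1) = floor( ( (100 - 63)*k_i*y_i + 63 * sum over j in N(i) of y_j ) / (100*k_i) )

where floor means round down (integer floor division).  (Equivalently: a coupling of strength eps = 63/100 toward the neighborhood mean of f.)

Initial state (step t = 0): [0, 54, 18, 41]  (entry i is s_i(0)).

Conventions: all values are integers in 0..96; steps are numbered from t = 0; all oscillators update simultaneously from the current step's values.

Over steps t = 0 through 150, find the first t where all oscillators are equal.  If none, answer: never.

Answer: 14
Key observation: Synchronization is absorbing here: once all oscillators are equal they stay equal, and step 14 is the first all-equal step.

Derivation:
t=0: [0, 54, 18, 41]  (not all equal)
t=1: [30, 27, 29, 32]  (not all equal)
t=2: [64, 62, 63, 50]  (not all equal)
t=3: [65, 63, 64, 69]  (not all equal)
t=4: [69, 67, 68, 72]  (not all equal)
t=5: [67, 66, 66, 54]  (not all equal)
t=6: [62, 61, 61, 51]  (not all equal)
t=7: [59, 58, 58, 66]  (not all equal)
t=8: [43, 42, 42, 48]  (not all equal)
t=9: [58, 57, 57, 62]  (not all equal)
t=10: [35, 34, 34, 38]  (not all equal)
t=11: [16, 15, 15, 18]  (not all equal)
t=12: [17, 16, 16, 18]  (not all equal)
t=13: [20, 20, 20, 21]  (not all equal)
t=14: [38, 38, 38, 38]  (all equal)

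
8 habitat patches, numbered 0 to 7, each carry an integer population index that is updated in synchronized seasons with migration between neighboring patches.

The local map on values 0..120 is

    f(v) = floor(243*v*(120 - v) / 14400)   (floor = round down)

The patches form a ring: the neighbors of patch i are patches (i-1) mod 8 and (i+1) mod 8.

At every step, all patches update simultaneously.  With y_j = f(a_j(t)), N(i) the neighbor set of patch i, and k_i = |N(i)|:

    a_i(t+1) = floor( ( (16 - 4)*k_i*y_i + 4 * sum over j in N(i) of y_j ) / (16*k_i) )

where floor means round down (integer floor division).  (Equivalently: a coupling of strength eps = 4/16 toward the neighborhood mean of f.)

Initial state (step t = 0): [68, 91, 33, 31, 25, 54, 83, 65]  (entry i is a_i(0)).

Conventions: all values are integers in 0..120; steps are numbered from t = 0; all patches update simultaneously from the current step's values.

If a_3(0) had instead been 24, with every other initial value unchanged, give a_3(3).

Answer: a_3(3) = 59
Key observation: This trace re-runs the system from the modified initial state.

Derivation:
t=0: [68, 91, 33, 24, 25, 54, 83, 65]
t=1: [57, 46, 46, 39, 42, 56, 53, 58]
t=2: [59, 57, 56, 53, 55, 59, 59, 59]
t=3: [60, 60, 59, 59, 59, 60, 60, 60]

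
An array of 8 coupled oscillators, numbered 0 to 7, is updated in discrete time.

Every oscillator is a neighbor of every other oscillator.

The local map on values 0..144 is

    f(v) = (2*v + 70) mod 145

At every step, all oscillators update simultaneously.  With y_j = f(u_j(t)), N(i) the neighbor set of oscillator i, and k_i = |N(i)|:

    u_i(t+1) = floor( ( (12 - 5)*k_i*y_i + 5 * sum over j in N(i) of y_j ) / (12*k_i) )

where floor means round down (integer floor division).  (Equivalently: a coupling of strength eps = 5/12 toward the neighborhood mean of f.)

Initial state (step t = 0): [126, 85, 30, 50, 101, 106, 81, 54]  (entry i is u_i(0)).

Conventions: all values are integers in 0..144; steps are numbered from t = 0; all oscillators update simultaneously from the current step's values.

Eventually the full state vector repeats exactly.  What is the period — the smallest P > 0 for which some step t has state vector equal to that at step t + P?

Answer: 4
Key observation: The state at step 54, [22, 12, 17, 22, 17, 17, 12, 22], reappears at step 58 — and no state repeats earlier — so the cycle the system enters has period 4.

Derivation:
t=0: [126, 85, 30, 50, 101, 106, 81, 54]
t=1: [56, 89, 107, 52, 106, 111, 85, 56]
t=2: [53, 88, 107, 49, 106, 35, 84, 53]
t=3: [57, 94, 114, 53, 113, 114, 90, 57]
t=4: [41, 79, 24, 37, 23, 24, 75, 41]
t=5: [43, 83, 101, 115, 100, 101, 79, 43]
t=6: [40, 82, 101, 40, 100, 101, 78, 40]
t=7: [36, 80, 100, 36, 99, 100, 76, 36]
t=8: [131, 101, 122, 131, 121, 122, 97, 131]
t=9: [48, 92, 38, 48, 37, 38, 88, 48]
t=10: [35, 82, 25, 35, 100, 25, 77, 35]
t=11: [130, 103, 119, 130, 122, 119, 98, 130]
t=12: [46, 94, 35, 46, 38, 35, 89, 46]
t=13: [41, 91, 105, 41, 33, 105, 86, 41]
t=14: [41, 93, 108, 41, 108, 108, 88, 41]
t=15: [42, 97, 112, 42, 112, 112, 91, 42]
t=16: [20, 78, 17, 20, 17, 17, 71, 20]
t=17: [104, 89, 101, 104, 101, 101, 82, 104]
t=18: [127, 111, 124, 127, 124, 124, 104, 127]
t=19: [36, 20, 33, 36, 33, 33, 88, 36]
t=20: [136, 119, 133, 136, 133, 133, 115, 136]
t=21: [46, 28, 43, 46, 43, 43, 24, 46]
t=22: [28, 85, 25, 28, 25, 25, 81, 28]
t=23: [120, 104, 117, 120, 117, 117, 100, 120]
t=24: [31, 91, 28, 31, 28, 28, 86, 31]
t=25: [127, 114, 124, 127, 124, 124, 109, 127]
t=26: [37, 24, 34, 37, 34, 34, 94, 37]
t=27: [139, 125, 136, 139, 136, 136, 123, 139]
t=28: [53, 38, 50, 53, 50, 50, 36, 53]
t=29: [34, 19, 31, 34, 31, 31, 92, 34]
t=30: [133, 117, 130, 133, 130, 130, 118, 133]
t=31: [41, 24, 38, 41, 38, 38, 25, 41]
t=32: [19, 77, 16, 19, 16, 16, 78, 19]
t=33: [103, 88, 100, 103, 100, 100, 89, 103]
t=34: [126, 110, 123, 126, 123, 123, 111, 126]
t=35: [27, 10, 24, 27, 24, 24, 11, 27]
t=36: [119, 101, 115, 119, 115, 115, 102, 119]
t=37: [29, 86, 25, 29, 25, 25, 87, 29]
t=38: [123, 106, 118, 123, 118, 118, 107, 123]
t=39: [37, 95, 32, 37, 32, 32, 96, 37]
t=40: [138, 123, 133, 138, 133, 133, 124, 138]
t=41: [50, 35, 45, 50, 45, 45, 36, 50]
t=42: [37, 97, 31, 37, 31, 31, 98, 37]
t=43: [139, 125, 132, 139, 132, 132, 126, 139]
t=44: [52, 37, 44, 52, 44, 44, 38, 52]
t=45: [31, 91, 22, 31, 22, 22, 16, 31]
t=46: [125, 112, 116, 125, 116, 116, 109, 125]
t=47: [31, 18, 22, 31, 22, 22, 91, 31]
t=48: [125, 112, 116, 125, 116, 116, 112, 125]
t=49: [23, 10, 14, 23, 14, 14, 10, 23]
t=50: [109, 96, 100, 109, 100, 100, 96, 109]
t=51: [136, 123, 127, 136, 127, 127, 123, 136]
t=52: [45, 32, 36, 45, 36, 36, 32, 45]
t=53: [51, 114, 118, 51, 118, 118, 114, 51]
t=54: [22, 12, 17, 22, 17, 17, 12, 22]
t=55: [109, 99, 104, 109, 104, 104, 99, 109]
t=56: [138, 128, 133, 138, 133, 133, 128, 138]
t=57: [51, 41, 46, 51, 46, 46, 41, 51]
t=58: [22, 12, 17, 22, 17, 17, 12, 22]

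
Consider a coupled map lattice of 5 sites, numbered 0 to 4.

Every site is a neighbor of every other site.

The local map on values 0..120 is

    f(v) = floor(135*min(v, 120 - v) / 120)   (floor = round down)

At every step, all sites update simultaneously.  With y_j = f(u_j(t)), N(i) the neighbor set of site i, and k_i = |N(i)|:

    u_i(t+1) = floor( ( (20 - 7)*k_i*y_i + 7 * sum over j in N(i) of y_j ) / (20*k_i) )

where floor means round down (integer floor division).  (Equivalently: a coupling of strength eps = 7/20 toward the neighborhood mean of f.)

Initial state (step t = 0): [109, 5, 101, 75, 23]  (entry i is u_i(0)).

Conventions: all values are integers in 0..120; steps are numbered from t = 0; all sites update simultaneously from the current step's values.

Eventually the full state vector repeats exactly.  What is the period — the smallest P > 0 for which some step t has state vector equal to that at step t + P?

Simulating step by step:
t=0: [109, 5, 101, 75, 23]
t=1: [16, 12, 21, 38, 23]
t=2: [20, 17, 23, 34, 24]
t=3: [23, 22, 25, 32, 26]
t=4: [26, 25, 28, 32, 28]
t=5: [29, 29, 31, 33, 31]
t=6: [32, 32, 33, 35, 33]
t=7: [36, 36, 37, 38, 37]
t=8: [40, 40, 40, 41, 40]
t=9: [45, 45, 45, 45, 45]
t=10: [50, 50, 50, 50, 50]
t=11: [56, 56, 56, 56, 56]
t=12: [63, 63, 63, 63, 63]
t=13: [64, 64, 64, 64, 64]
t=14: [63, 63, 63, 63, 63]

Answer: 2
Key observation: The state at step 12, [63, 63, 63, 63, 63], reappears at step 14 — and no state repeats earlier — so the cycle the system enters has period 2.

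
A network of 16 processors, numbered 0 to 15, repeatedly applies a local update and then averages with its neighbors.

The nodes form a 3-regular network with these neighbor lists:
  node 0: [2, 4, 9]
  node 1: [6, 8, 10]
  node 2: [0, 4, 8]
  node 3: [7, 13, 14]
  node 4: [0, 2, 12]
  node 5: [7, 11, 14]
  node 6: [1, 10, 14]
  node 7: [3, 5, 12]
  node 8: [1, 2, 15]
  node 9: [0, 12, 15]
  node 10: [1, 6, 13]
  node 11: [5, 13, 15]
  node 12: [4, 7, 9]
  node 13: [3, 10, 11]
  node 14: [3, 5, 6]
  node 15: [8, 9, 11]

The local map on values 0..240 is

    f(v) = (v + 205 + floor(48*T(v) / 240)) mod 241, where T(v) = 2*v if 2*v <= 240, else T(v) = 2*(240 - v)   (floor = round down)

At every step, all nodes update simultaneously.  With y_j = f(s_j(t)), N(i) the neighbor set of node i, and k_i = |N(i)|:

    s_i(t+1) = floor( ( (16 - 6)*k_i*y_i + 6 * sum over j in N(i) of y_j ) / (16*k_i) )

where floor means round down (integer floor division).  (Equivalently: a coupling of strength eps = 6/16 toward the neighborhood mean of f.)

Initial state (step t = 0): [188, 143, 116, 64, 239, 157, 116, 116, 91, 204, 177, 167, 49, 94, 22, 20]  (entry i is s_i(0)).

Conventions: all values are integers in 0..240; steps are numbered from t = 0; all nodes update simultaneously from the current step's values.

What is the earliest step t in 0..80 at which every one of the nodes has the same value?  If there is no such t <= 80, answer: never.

Answer: 9
Key observation: Synchronization is absorbing here: once all nodes are equal they stay equal, and step 9 is the first all-equal step.

Derivation:
t=0: [188, 143, 116, 64, 239, 157, 116, 116, 91, 204, 177, 167, 49, 94, 22, 20]  (not all equal)
t=1: [171, 138, 137, 90, 168, 161, 147, 108, 119, 168, 149, 160, 83, 106, 188, 199]  (not all equal)
t=2: [159, 142, 145, 106, 148, 152, 150, 112, 139, 152, 143, 153, 104, 119, 156, 167]  (not all equal)
t=3: [152, 145, 147, 120, 143, 147, 149, 121, 145, 147, 143, 149, 120, 132, 147, 155]  (not all equal)
t=4: [149, 147, 147, 134, 144, 146, 148, 134, 147, 147, 145, 148, 135, 140, 146, 151]  (not all equal)
t=5: [148, 147, 147, 141, 146, 146, 147, 141, 148, 147, 146, 147, 142, 144, 146, 149]  (not all equal)
t=6: [147, 147, 147, 144, 147, 146, 147, 144, 148, 147, 147, 147, 145, 146, 146, 148]  (not all equal)
t=7: [148, 148, 148, 146, 147, 147, 147, 146, 148, 147, 147, 147, 147, 147, 147, 148]  (not all equal)
t=8: [148, 148, 148, 147, 148, 147, 148, 147, 148, 148, 148, 148, 147, 147, 147, 148]  (not all equal)
t=9: [148, 148, 148, 148, 148, 148, 148, 148, 148, 148, 148, 148, 148, 148, 148, 148]  (all equal)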